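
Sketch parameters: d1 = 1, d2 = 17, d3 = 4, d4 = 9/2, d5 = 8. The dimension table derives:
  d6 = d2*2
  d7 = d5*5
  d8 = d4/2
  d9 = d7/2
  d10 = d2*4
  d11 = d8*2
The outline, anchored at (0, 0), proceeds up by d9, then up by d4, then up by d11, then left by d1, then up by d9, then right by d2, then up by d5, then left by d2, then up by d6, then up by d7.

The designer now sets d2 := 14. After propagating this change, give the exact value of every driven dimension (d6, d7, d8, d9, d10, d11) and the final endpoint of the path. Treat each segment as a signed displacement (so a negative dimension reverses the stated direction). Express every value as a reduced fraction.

Apply edit: d2 := 14
  d6 = d2*2 = 28
  d7 = d5*5 = 40
  d8 = d4/2 = 9/4
  d9 = d7/2 = 20
  d10 = d2*4 = 56
  d11 = d8*2 = 9/2
Walk from origin (0, 0):
  seg 1: up by d9 = 20 → (0, 20)
  seg 2: up by d4 = 9/2 → (0, 49/2)
  seg 3: up by d11 = 9/2 → (0, 29)
  seg 4: left by d1 = 1 → (-1, 29)
  seg 5: up by d9 = 20 → (-1, 49)
  seg 6: right by d2 = 14 → (13, 49)
  seg 7: up by d5 = 8 → (13, 57)
  seg 8: left by d2 = 14 → (-1, 57)
  seg 9: up by d6 = 28 → (-1, 85)
  seg 10: up by d7 = 40 → (-1, 125)

d6 = 28
d7 = 40
d8 = 9/4
d9 = 20
d10 = 56
d11 = 9/2
endpoint = (-1, 125)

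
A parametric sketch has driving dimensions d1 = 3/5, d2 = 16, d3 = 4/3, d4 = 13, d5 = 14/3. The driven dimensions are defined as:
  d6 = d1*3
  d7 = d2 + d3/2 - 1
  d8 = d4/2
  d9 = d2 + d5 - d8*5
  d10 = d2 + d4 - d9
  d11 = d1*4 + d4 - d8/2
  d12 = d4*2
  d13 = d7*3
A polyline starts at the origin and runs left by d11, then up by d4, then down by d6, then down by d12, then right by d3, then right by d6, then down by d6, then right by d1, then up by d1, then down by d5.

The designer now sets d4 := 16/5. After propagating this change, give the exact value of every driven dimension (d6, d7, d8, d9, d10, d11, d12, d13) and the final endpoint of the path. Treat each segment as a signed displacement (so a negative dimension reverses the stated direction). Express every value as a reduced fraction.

Apply edit: d4 := 16/5
  d6 = d1*3 = 9/5
  d7 = d2 + d3/2 - 1 = 47/3
  d8 = d4/2 = 8/5
  d9 = d2 + d5 - d8*5 = 38/3
  d10 = d2 + d4 - d9 = 98/15
  d11 = d1*4 + d4 - d8/2 = 24/5
  d12 = d4*2 = 32/5
  d13 = d7*3 = 47
Walk from origin (0, 0):
  seg 1: left by d11 = 24/5 → (-24/5, 0)
  seg 2: up by d4 = 16/5 → (-24/5, 16/5)
  seg 3: down by d6 = 9/5 → (-24/5, 7/5)
  seg 4: down by d12 = 32/5 → (-24/5, -5)
  seg 5: right by d3 = 4/3 → (-52/15, -5)
  seg 6: right by d6 = 9/5 → (-5/3, -5)
  seg 7: down by d6 = 9/5 → (-5/3, -34/5)
  seg 8: right by d1 = 3/5 → (-16/15, -34/5)
  seg 9: up by d1 = 3/5 → (-16/15, -31/5)
  seg 10: down by d5 = 14/3 → (-16/15, -163/15)

d6 = 9/5
d7 = 47/3
d8 = 8/5
d9 = 38/3
d10 = 98/15
d11 = 24/5
d12 = 32/5
d13 = 47
endpoint = (-16/15, -163/15)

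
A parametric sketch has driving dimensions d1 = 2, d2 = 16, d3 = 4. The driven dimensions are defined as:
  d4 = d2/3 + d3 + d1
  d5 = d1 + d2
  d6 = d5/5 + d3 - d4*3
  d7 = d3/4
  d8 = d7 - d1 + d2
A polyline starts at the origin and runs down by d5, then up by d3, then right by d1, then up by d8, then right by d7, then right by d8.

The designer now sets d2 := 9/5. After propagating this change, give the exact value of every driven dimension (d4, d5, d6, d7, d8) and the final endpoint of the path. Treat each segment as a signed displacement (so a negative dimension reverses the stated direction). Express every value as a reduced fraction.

d4 = 33/5
d5 = 19/5
d6 = -376/25
d7 = 1
d8 = 4/5
endpoint = (19/5, 1)

Apply edit: d2 := 9/5
  d4 = d2/3 + d3 + d1 = 33/5
  d5 = d1 + d2 = 19/5
  d6 = d5/5 + d3 - d4*3 = -376/25
  d7 = d3/4 = 1
  d8 = d7 - d1 + d2 = 4/5
Walk from origin (0, 0):
  seg 1: down by d5 = 19/5 → (0, -19/5)
  seg 2: up by d3 = 4 → (0, 1/5)
  seg 3: right by d1 = 2 → (2, 1/5)
  seg 4: up by d8 = 4/5 → (2, 1)
  seg 5: right by d7 = 1 → (3, 1)
  seg 6: right by d8 = 4/5 → (19/5, 1)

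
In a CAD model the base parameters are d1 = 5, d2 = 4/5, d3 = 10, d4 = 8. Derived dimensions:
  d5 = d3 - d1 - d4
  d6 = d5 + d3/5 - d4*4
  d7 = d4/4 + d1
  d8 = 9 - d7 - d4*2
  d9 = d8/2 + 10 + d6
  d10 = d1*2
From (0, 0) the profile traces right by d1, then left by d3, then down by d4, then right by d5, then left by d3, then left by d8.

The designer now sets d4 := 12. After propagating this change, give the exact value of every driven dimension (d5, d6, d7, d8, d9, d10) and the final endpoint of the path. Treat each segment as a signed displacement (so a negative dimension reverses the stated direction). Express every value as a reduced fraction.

Apply edit: d4 := 12
  d5 = d3 - d1 - d4 = -7
  d6 = d5 + d3/5 - d4*4 = -53
  d7 = d4/4 + d1 = 8
  d8 = 9 - d7 - d4*2 = -23
  d9 = d8/2 + 10 + d6 = -109/2
  d10 = d1*2 = 10
Walk from origin (0, 0):
  seg 1: right by d1 = 5 → (5, 0)
  seg 2: left by d3 = 10 → (-5, 0)
  seg 3: down by d4 = 12 → (-5, -12)
  seg 4: right by d5 = -7 → (-12, -12)
  seg 5: left by d3 = 10 → (-22, -12)
  seg 6: left by d8 = -23 → (1, -12)

d5 = -7
d6 = -53
d7 = 8
d8 = -23
d9 = -109/2
d10 = 10
endpoint = (1, -12)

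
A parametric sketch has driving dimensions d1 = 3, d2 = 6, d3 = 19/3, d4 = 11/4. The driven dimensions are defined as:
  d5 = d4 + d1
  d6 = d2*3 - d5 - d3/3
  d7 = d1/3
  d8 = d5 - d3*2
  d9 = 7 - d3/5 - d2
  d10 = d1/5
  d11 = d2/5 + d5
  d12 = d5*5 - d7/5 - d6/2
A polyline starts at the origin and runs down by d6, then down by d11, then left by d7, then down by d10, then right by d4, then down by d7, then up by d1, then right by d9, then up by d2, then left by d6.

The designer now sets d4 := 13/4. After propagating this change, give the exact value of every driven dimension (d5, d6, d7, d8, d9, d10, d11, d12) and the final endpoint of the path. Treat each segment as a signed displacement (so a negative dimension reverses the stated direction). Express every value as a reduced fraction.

d5 = 25/4
d6 = 347/36
d7 = 1
d8 = -77/12
d9 = -4/15
d10 = 3/5
d11 = 149/20
d12 = 9443/360
endpoint = (-689/90, -436/45)

Apply edit: d4 := 13/4
  d5 = d4 + d1 = 25/4
  d6 = d2*3 - d5 - d3/3 = 347/36
  d7 = d1/3 = 1
  d8 = d5 - d3*2 = -77/12
  d9 = 7 - d3/5 - d2 = -4/15
  d10 = d1/5 = 3/5
  d11 = d2/5 + d5 = 149/20
  d12 = d5*5 - d7/5 - d6/2 = 9443/360
Walk from origin (0, 0):
  seg 1: down by d6 = 347/36 → (0, -347/36)
  seg 2: down by d11 = 149/20 → (0, -769/45)
  seg 3: left by d7 = 1 → (-1, -769/45)
  seg 4: down by d10 = 3/5 → (-1, -796/45)
  seg 5: right by d4 = 13/4 → (9/4, -796/45)
  seg 6: down by d7 = 1 → (9/4, -841/45)
  seg 7: up by d1 = 3 → (9/4, -706/45)
  seg 8: right by d9 = -4/15 → (119/60, -706/45)
  seg 9: up by d2 = 6 → (119/60, -436/45)
  seg 10: left by d6 = 347/36 → (-689/90, -436/45)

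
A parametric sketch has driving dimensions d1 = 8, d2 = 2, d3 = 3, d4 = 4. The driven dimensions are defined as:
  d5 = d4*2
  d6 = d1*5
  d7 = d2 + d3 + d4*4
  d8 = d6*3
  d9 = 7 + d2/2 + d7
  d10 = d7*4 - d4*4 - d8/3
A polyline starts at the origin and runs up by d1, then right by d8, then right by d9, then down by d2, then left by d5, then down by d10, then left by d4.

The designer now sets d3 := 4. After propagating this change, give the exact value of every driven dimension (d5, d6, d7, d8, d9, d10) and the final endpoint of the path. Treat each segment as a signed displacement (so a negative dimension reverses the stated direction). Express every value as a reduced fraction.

d5 = 8
d6 = 40
d7 = 22
d8 = 120
d9 = 30
d10 = 32
endpoint = (138, -26)

Apply edit: d3 := 4
  d5 = d4*2 = 8
  d6 = d1*5 = 40
  d7 = d2 + d3 + d4*4 = 22
  d8 = d6*3 = 120
  d9 = 7 + d2/2 + d7 = 30
  d10 = d7*4 - d4*4 - d8/3 = 32
Walk from origin (0, 0):
  seg 1: up by d1 = 8 → (0, 8)
  seg 2: right by d8 = 120 → (120, 8)
  seg 3: right by d9 = 30 → (150, 8)
  seg 4: down by d2 = 2 → (150, 6)
  seg 5: left by d5 = 8 → (142, 6)
  seg 6: down by d10 = 32 → (142, -26)
  seg 7: left by d4 = 4 → (138, -26)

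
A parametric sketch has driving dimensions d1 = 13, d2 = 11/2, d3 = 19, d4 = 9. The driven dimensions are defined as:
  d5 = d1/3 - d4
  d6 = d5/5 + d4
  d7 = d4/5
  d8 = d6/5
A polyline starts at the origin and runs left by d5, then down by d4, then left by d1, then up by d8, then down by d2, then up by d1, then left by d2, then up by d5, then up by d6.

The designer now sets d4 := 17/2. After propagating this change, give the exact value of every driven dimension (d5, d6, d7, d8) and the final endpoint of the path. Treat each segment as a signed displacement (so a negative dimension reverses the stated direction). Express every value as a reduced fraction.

d5 = -25/6
d6 = 23/3
d7 = 17/10
d8 = 23/15
endpoint = (-43/3, 121/30)

Apply edit: d4 := 17/2
  d5 = d1/3 - d4 = -25/6
  d6 = d5/5 + d4 = 23/3
  d7 = d4/5 = 17/10
  d8 = d6/5 = 23/15
Walk from origin (0, 0):
  seg 1: left by d5 = -25/6 → (25/6, 0)
  seg 2: down by d4 = 17/2 → (25/6, -17/2)
  seg 3: left by d1 = 13 → (-53/6, -17/2)
  seg 4: up by d8 = 23/15 → (-53/6, -209/30)
  seg 5: down by d2 = 11/2 → (-53/6, -187/15)
  seg 6: up by d1 = 13 → (-53/6, 8/15)
  seg 7: left by d2 = 11/2 → (-43/3, 8/15)
  seg 8: up by d5 = -25/6 → (-43/3, -109/30)
  seg 9: up by d6 = 23/3 → (-43/3, 121/30)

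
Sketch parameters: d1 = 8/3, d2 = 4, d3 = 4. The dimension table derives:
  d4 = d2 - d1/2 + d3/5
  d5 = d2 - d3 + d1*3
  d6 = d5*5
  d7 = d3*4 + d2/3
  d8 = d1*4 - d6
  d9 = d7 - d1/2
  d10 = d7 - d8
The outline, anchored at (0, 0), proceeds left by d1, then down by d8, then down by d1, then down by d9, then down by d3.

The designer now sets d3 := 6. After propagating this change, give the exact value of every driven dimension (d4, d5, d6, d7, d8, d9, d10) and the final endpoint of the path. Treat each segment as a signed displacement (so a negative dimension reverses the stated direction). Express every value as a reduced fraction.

d4 = 58/15
d5 = 6
d6 = 30
d7 = 76/3
d8 = -58/3
d9 = 24
d10 = 134/3
endpoint = (-8/3, -40/3)

Apply edit: d3 := 6
  d4 = d2 - d1/2 + d3/5 = 58/15
  d5 = d2 - d3 + d1*3 = 6
  d6 = d5*5 = 30
  d7 = d3*4 + d2/3 = 76/3
  d8 = d1*4 - d6 = -58/3
  d9 = d7 - d1/2 = 24
  d10 = d7 - d8 = 134/3
Walk from origin (0, 0):
  seg 1: left by d1 = 8/3 → (-8/3, 0)
  seg 2: down by d8 = -58/3 → (-8/3, 58/3)
  seg 3: down by d1 = 8/3 → (-8/3, 50/3)
  seg 4: down by d9 = 24 → (-8/3, -22/3)
  seg 5: down by d3 = 6 → (-8/3, -40/3)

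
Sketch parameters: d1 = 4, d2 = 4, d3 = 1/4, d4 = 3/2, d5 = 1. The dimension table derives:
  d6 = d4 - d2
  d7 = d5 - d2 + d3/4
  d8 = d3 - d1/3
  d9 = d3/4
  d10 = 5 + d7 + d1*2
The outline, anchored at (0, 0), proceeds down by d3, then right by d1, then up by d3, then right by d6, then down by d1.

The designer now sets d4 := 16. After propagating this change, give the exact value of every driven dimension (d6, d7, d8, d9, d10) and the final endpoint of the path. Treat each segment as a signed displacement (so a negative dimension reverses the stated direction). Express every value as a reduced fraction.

d6 = 12
d7 = -47/16
d8 = -13/12
d9 = 1/16
d10 = 161/16
endpoint = (16, -4)

Apply edit: d4 := 16
  d6 = d4 - d2 = 12
  d7 = d5 - d2 + d3/4 = -47/16
  d8 = d3 - d1/3 = -13/12
  d9 = d3/4 = 1/16
  d10 = 5 + d7 + d1*2 = 161/16
Walk from origin (0, 0):
  seg 1: down by d3 = 1/4 → (0, -1/4)
  seg 2: right by d1 = 4 → (4, -1/4)
  seg 3: up by d3 = 1/4 → (4, 0)
  seg 4: right by d6 = 12 → (16, 0)
  seg 5: down by d1 = 4 → (16, -4)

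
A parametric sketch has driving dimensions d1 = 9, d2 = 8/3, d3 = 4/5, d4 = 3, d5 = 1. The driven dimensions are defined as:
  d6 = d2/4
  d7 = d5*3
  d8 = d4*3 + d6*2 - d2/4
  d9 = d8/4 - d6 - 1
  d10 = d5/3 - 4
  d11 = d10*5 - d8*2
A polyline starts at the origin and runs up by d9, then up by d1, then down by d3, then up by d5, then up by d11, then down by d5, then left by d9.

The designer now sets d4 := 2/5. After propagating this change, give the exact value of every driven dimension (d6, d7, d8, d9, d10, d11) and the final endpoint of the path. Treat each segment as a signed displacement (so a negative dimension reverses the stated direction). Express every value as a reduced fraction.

Apply edit: d4 := 2/5
  d6 = d2/4 = 2/3
  d7 = d5*3 = 3
  d8 = d4*3 + d6*2 - d2/4 = 28/15
  d9 = d8/4 - d6 - 1 = -6/5
  d10 = d5/3 - 4 = -11/3
  d11 = d10*5 - d8*2 = -331/15
Walk from origin (0, 0):
  seg 1: up by d9 = -6/5 → (0, -6/5)
  seg 2: up by d1 = 9 → (0, 39/5)
  seg 3: down by d3 = 4/5 → (0, 7)
  seg 4: up by d5 = 1 → (0, 8)
  seg 5: up by d11 = -331/15 → (0, -211/15)
  seg 6: down by d5 = 1 → (0, -226/15)
  seg 7: left by d9 = -6/5 → (6/5, -226/15)

d6 = 2/3
d7 = 3
d8 = 28/15
d9 = -6/5
d10 = -11/3
d11 = -331/15
endpoint = (6/5, -226/15)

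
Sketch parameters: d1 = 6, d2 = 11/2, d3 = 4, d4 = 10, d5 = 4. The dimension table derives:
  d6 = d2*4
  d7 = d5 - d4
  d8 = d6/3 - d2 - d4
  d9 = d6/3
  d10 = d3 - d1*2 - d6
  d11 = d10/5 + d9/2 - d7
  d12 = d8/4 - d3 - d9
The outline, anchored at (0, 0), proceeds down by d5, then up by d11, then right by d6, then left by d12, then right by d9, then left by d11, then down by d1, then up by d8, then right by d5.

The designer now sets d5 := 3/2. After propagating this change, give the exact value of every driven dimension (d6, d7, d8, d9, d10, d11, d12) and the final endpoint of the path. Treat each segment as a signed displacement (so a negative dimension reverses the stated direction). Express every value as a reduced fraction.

d6 = 22
d7 = -17/2
d8 = -49/6
d9 = 22/3
d10 = -30
d11 = 37/6
d12 = -107/8
endpoint = (913/24, -19/2)

Apply edit: d5 := 3/2
  d6 = d2*4 = 22
  d7 = d5 - d4 = -17/2
  d8 = d6/3 - d2 - d4 = -49/6
  d9 = d6/3 = 22/3
  d10 = d3 - d1*2 - d6 = -30
  d11 = d10/5 + d9/2 - d7 = 37/6
  d12 = d8/4 - d3 - d9 = -107/8
Walk from origin (0, 0):
  seg 1: down by d5 = 3/2 → (0, -3/2)
  seg 2: up by d11 = 37/6 → (0, 14/3)
  seg 3: right by d6 = 22 → (22, 14/3)
  seg 4: left by d12 = -107/8 → (283/8, 14/3)
  seg 5: right by d9 = 22/3 → (1025/24, 14/3)
  seg 6: left by d11 = 37/6 → (877/24, 14/3)
  seg 7: down by d1 = 6 → (877/24, -4/3)
  seg 8: up by d8 = -49/6 → (877/24, -19/2)
  seg 9: right by d5 = 3/2 → (913/24, -19/2)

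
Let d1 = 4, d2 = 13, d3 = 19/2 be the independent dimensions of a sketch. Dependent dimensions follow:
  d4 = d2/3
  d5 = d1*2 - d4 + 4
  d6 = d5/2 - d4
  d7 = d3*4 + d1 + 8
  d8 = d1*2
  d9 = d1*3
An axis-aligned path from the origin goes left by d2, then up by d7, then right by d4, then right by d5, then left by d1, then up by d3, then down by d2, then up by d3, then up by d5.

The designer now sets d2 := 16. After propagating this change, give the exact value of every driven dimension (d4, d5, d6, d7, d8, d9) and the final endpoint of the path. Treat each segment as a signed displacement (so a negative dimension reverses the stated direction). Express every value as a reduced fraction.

Apply edit: d2 := 16
  d4 = d2/3 = 16/3
  d5 = d1*2 - d4 + 4 = 20/3
  d6 = d5/2 - d4 = -2
  d7 = d3*4 + d1 + 8 = 50
  d8 = d1*2 = 8
  d9 = d1*3 = 12
Walk from origin (0, 0):
  seg 1: left by d2 = 16 → (-16, 0)
  seg 2: up by d7 = 50 → (-16, 50)
  seg 3: right by d4 = 16/3 → (-32/3, 50)
  seg 4: right by d5 = 20/3 → (-4, 50)
  seg 5: left by d1 = 4 → (-8, 50)
  seg 6: up by d3 = 19/2 → (-8, 119/2)
  seg 7: down by d2 = 16 → (-8, 87/2)
  seg 8: up by d3 = 19/2 → (-8, 53)
  seg 9: up by d5 = 20/3 → (-8, 179/3)

d4 = 16/3
d5 = 20/3
d6 = -2
d7 = 50
d8 = 8
d9 = 12
endpoint = (-8, 179/3)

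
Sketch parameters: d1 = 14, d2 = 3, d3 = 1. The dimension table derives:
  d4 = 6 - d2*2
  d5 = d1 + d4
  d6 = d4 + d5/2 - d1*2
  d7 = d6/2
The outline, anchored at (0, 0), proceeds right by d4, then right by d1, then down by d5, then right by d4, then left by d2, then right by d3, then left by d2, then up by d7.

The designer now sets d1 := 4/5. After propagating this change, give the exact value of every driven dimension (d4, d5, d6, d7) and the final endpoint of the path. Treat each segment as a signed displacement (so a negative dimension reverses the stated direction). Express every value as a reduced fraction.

Apply edit: d1 := 4/5
  d4 = 6 - d2*2 = 0
  d5 = d1 + d4 = 4/5
  d6 = d4 + d5/2 - d1*2 = -6/5
  d7 = d6/2 = -3/5
Walk from origin (0, 0):
  seg 1: right by d4 = 0 → (0, 0)
  seg 2: right by d1 = 4/5 → (4/5, 0)
  seg 3: down by d5 = 4/5 → (4/5, -4/5)
  seg 4: right by d4 = 0 → (4/5, -4/5)
  seg 5: left by d2 = 3 → (-11/5, -4/5)
  seg 6: right by d3 = 1 → (-6/5, -4/5)
  seg 7: left by d2 = 3 → (-21/5, -4/5)
  seg 8: up by d7 = -3/5 → (-21/5, -7/5)

d4 = 0
d5 = 4/5
d6 = -6/5
d7 = -3/5
endpoint = (-21/5, -7/5)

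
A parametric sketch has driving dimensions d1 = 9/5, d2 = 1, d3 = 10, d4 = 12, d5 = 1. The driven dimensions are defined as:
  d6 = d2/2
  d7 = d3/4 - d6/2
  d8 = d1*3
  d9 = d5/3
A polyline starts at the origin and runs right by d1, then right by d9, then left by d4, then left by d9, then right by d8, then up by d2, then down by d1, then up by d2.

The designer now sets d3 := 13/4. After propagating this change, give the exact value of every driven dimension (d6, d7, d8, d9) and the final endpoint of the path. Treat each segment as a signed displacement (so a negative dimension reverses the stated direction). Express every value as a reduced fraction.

d6 = 1/2
d7 = 9/16
d8 = 27/5
d9 = 1/3
endpoint = (-24/5, 1/5)

Apply edit: d3 := 13/4
  d6 = d2/2 = 1/2
  d7 = d3/4 - d6/2 = 9/16
  d8 = d1*3 = 27/5
  d9 = d5/3 = 1/3
Walk from origin (0, 0):
  seg 1: right by d1 = 9/5 → (9/5, 0)
  seg 2: right by d9 = 1/3 → (32/15, 0)
  seg 3: left by d4 = 12 → (-148/15, 0)
  seg 4: left by d9 = 1/3 → (-51/5, 0)
  seg 5: right by d8 = 27/5 → (-24/5, 0)
  seg 6: up by d2 = 1 → (-24/5, 1)
  seg 7: down by d1 = 9/5 → (-24/5, -4/5)
  seg 8: up by d2 = 1 → (-24/5, 1/5)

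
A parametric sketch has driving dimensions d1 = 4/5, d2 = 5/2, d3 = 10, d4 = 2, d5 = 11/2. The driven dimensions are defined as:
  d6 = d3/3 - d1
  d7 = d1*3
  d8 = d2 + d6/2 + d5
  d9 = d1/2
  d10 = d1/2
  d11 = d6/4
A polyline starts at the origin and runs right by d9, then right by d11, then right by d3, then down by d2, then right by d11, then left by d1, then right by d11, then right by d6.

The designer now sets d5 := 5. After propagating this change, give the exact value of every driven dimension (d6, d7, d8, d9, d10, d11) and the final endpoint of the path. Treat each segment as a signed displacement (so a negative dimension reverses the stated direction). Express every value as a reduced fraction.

Apply edit: d5 := 5
  d6 = d3/3 - d1 = 38/15
  d7 = d1*3 = 12/5
  d8 = d2 + d6/2 + d5 = 263/30
  d9 = d1/2 = 2/5
  d10 = d1/2 = 2/5
  d11 = d6/4 = 19/30
Walk from origin (0, 0):
  seg 1: right by d9 = 2/5 → (2/5, 0)
  seg 2: right by d11 = 19/30 → (31/30, 0)
  seg 3: right by d3 = 10 → (331/30, 0)
  seg 4: down by d2 = 5/2 → (331/30, -5/2)
  seg 5: right by d11 = 19/30 → (35/3, -5/2)
  seg 6: left by d1 = 4/5 → (163/15, -5/2)
  seg 7: right by d11 = 19/30 → (23/2, -5/2)
  seg 8: right by d6 = 38/15 → (421/30, -5/2)

d6 = 38/15
d7 = 12/5
d8 = 263/30
d9 = 2/5
d10 = 2/5
d11 = 19/30
endpoint = (421/30, -5/2)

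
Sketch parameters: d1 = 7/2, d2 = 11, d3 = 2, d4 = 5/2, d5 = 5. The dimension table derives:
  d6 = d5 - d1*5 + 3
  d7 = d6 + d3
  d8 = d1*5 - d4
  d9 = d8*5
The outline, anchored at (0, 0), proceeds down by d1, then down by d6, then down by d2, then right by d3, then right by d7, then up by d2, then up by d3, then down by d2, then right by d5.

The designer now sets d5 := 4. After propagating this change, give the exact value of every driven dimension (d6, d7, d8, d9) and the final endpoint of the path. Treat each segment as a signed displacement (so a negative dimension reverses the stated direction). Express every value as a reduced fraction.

Apply edit: d5 := 4
  d6 = d5 - d1*5 + 3 = -21/2
  d7 = d6 + d3 = -17/2
  d8 = d1*5 - d4 = 15
  d9 = d8*5 = 75
Walk from origin (0, 0):
  seg 1: down by d1 = 7/2 → (0, -7/2)
  seg 2: down by d6 = -21/2 → (0, 7)
  seg 3: down by d2 = 11 → (0, -4)
  seg 4: right by d3 = 2 → (2, -4)
  seg 5: right by d7 = -17/2 → (-13/2, -4)
  seg 6: up by d2 = 11 → (-13/2, 7)
  seg 7: up by d3 = 2 → (-13/2, 9)
  seg 8: down by d2 = 11 → (-13/2, -2)
  seg 9: right by d5 = 4 → (-5/2, -2)

d6 = -21/2
d7 = -17/2
d8 = 15
d9 = 75
endpoint = (-5/2, -2)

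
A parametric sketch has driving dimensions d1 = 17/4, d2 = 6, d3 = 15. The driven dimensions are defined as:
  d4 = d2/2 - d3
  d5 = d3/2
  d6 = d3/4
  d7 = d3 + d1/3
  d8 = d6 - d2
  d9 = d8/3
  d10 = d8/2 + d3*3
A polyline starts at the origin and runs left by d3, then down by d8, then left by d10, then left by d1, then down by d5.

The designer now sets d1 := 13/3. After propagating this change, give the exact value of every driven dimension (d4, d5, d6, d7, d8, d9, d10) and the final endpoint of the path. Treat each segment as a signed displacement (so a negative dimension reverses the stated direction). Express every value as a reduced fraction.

Apply edit: d1 := 13/3
  d4 = d2/2 - d3 = -12
  d5 = d3/2 = 15/2
  d6 = d3/4 = 15/4
  d7 = d3 + d1/3 = 148/9
  d8 = d6 - d2 = -9/4
  d9 = d8/3 = -3/4
  d10 = d8/2 + d3*3 = 351/8
Walk from origin (0, 0):
  seg 1: left by d3 = 15 → (-15, 0)
  seg 2: down by d8 = -9/4 → (-15, 9/4)
  seg 3: left by d10 = 351/8 → (-471/8, 9/4)
  seg 4: left by d1 = 13/3 → (-1517/24, 9/4)
  seg 5: down by d5 = 15/2 → (-1517/24, -21/4)

d4 = -12
d5 = 15/2
d6 = 15/4
d7 = 148/9
d8 = -9/4
d9 = -3/4
d10 = 351/8
endpoint = (-1517/24, -21/4)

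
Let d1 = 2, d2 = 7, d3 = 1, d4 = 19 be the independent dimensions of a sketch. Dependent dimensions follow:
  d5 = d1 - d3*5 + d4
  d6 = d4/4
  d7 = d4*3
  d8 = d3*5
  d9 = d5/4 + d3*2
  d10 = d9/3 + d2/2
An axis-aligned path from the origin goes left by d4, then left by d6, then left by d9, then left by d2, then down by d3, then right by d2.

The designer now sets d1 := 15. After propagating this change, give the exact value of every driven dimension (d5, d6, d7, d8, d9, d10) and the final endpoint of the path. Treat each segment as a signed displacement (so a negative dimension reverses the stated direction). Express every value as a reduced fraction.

d5 = 29
d6 = 19/4
d7 = 57
d8 = 5
d9 = 37/4
d10 = 79/12
endpoint = (-33, -1)

Apply edit: d1 := 15
  d5 = d1 - d3*5 + d4 = 29
  d6 = d4/4 = 19/4
  d7 = d4*3 = 57
  d8 = d3*5 = 5
  d9 = d5/4 + d3*2 = 37/4
  d10 = d9/3 + d2/2 = 79/12
Walk from origin (0, 0):
  seg 1: left by d4 = 19 → (-19, 0)
  seg 2: left by d6 = 19/4 → (-95/4, 0)
  seg 3: left by d9 = 37/4 → (-33, 0)
  seg 4: left by d2 = 7 → (-40, 0)
  seg 5: down by d3 = 1 → (-40, -1)
  seg 6: right by d2 = 7 → (-33, -1)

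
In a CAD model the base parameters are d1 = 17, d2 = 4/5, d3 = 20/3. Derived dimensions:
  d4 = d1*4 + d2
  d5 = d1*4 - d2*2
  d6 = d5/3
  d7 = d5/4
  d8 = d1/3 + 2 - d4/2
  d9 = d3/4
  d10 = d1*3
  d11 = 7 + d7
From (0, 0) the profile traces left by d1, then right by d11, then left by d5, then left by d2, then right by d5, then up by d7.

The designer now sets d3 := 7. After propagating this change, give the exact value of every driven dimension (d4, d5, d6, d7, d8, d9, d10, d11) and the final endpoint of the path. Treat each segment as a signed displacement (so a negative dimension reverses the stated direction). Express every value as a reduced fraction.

d4 = 344/5
d5 = 332/5
d6 = 332/15
d7 = 83/5
d8 = -401/15
d9 = 7/4
d10 = 51
d11 = 118/5
endpoint = (29/5, 83/5)

Apply edit: d3 := 7
  d4 = d1*4 + d2 = 344/5
  d5 = d1*4 - d2*2 = 332/5
  d6 = d5/3 = 332/15
  d7 = d5/4 = 83/5
  d8 = d1/3 + 2 - d4/2 = -401/15
  d9 = d3/4 = 7/4
  d10 = d1*3 = 51
  d11 = 7 + d7 = 118/5
Walk from origin (0, 0):
  seg 1: left by d1 = 17 → (-17, 0)
  seg 2: right by d11 = 118/5 → (33/5, 0)
  seg 3: left by d5 = 332/5 → (-299/5, 0)
  seg 4: left by d2 = 4/5 → (-303/5, 0)
  seg 5: right by d5 = 332/5 → (29/5, 0)
  seg 6: up by d7 = 83/5 → (29/5, 83/5)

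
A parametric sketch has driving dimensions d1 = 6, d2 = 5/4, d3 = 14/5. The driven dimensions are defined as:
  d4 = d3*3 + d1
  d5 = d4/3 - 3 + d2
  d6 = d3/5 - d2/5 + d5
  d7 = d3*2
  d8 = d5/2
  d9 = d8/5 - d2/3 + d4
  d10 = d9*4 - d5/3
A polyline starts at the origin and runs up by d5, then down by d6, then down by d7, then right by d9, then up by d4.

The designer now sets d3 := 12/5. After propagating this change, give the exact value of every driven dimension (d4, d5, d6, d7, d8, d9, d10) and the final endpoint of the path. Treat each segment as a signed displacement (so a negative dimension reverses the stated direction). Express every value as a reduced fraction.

d4 = 66/5
d5 = 53/20
d6 = 72/25
d7 = 24/5
d8 = 53/40
d9 = 7829/600
d10 = 5131/100
endpoint = (7829/600, 817/100)

Apply edit: d3 := 12/5
  d4 = d3*3 + d1 = 66/5
  d5 = d4/3 - 3 + d2 = 53/20
  d6 = d3/5 - d2/5 + d5 = 72/25
  d7 = d3*2 = 24/5
  d8 = d5/2 = 53/40
  d9 = d8/5 - d2/3 + d4 = 7829/600
  d10 = d9*4 - d5/3 = 5131/100
Walk from origin (0, 0):
  seg 1: up by d5 = 53/20 → (0, 53/20)
  seg 2: down by d6 = 72/25 → (0, -23/100)
  seg 3: down by d7 = 24/5 → (0, -503/100)
  seg 4: right by d9 = 7829/600 → (7829/600, -503/100)
  seg 5: up by d4 = 66/5 → (7829/600, 817/100)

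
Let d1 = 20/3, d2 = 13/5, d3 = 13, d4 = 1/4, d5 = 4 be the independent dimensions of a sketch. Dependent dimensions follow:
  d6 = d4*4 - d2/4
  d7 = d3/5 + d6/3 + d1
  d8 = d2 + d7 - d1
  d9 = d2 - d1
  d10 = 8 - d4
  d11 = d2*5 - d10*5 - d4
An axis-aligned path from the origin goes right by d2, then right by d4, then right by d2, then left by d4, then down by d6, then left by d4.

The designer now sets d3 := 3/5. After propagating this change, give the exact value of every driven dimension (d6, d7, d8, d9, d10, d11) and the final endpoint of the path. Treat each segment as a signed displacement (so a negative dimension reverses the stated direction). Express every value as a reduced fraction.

Apply edit: d3 := 3/5
  d6 = d4*4 - d2/4 = 7/20
  d7 = d3/5 + d6/3 + d1 = 2071/300
  d8 = d2 + d7 - d1 = 851/300
  d9 = d2 - d1 = -61/15
  d10 = 8 - d4 = 31/4
  d11 = d2*5 - d10*5 - d4 = -26
Walk from origin (0, 0):
  seg 1: right by d2 = 13/5 → (13/5, 0)
  seg 2: right by d4 = 1/4 → (57/20, 0)
  seg 3: right by d2 = 13/5 → (109/20, 0)
  seg 4: left by d4 = 1/4 → (26/5, 0)
  seg 5: down by d6 = 7/20 → (26/5, -7/20)
  seg 6: left by d4 = 1/4 → (99/20, -7/20)

d6 = 7/20
d7 = 2071/300
d8 = 851/300
d9 = -61/15
d10 = 31/4
d11 = -26
endpoint = (99/20, -7/20)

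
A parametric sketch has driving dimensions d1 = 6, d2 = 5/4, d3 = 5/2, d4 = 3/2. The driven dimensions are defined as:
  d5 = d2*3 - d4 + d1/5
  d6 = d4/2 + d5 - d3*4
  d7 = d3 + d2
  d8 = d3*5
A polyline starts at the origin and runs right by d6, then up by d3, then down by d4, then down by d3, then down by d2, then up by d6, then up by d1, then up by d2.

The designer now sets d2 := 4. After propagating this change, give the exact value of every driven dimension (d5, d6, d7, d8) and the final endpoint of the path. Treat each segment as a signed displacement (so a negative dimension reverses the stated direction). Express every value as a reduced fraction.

d5 = 117/10
d6 = 49/20
d7 = 13/2
d8 = 25/2
endpoint = (49/20, 139/20)

Apply edit: d2 := 4
  d5 = d2*3 - d4 + d1/5 = 117/10
  d6 = d4/2 + d5 - d3*4 = 49/20
  d7 = d3 + d2 = 13/2
  d8 = d3*5 = 25/2
Walk from origin (0, 0):
  seg 1: right by d6 = 49/20 → (49/20, 0)
  seg 2: up by d3 = 5/2 → (49/20, 5/2)
  seg 3: down by d4 = 3/2 → (49/20, 1)
  seg 4: down by d3 = 5/2 → (49/20, -3/2)
  seg 5: down by d2 = 4 → (49/20, -11/2)
  seg 6: up by d6 = 49/20 → (49/20, -61/20)
  seg 7: up by d1 = 6 → (49/20, 59/20)
  seg 8: up by d2 = 4 → (49/20, 139/20)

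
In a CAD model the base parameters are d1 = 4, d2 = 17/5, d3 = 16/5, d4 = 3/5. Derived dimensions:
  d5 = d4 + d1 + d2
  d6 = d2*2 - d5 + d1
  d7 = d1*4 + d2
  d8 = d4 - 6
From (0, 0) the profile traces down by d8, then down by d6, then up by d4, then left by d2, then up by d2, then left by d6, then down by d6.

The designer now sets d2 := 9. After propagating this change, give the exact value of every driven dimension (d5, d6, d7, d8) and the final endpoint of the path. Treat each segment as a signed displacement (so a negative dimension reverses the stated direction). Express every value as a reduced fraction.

Apply edit: d2 := 9
  d5 = d4 + d1 + d2 = 68/5
  d6 = d2*2 - d5 + d1 = 42/5
  d7 = d1*4 + d2 = 25
  d8 = d4 - 6 = -27/5
Walk from origin (0, 0):
  seg 1: down by d8 = -27/5 → (0, 27/5)
  seg 2: down by d6 = 42/5 → (0, -3)
  seg 3: up by d4 = 3/5 → (0, -12/5)
  seg 4: left by d2 = 9 → (-9, -12/5)
  seg 5: up by d2 = 9 → (-9, 33/5)
  seg 6: left by d6 = 42/5 → (-87/5, 33/5)
  seg 7: down by d6 = 42/5 → (-87/5, -9/5)

d5 = 68/5
d6 = 42/5
d7 = 25
d8 = -27/5
endpoint = (-87/5, -9/5)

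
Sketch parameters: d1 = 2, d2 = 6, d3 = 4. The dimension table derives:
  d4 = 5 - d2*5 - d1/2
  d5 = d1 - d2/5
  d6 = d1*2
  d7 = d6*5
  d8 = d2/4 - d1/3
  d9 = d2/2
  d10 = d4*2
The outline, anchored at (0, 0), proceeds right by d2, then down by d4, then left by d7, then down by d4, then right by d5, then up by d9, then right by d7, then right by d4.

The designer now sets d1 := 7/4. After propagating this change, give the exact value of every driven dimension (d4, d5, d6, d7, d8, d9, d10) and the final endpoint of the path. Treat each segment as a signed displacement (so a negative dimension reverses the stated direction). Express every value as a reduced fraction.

d4 = -207/8
d5 = 11/20
d6 = 7/2
d7 = 35/2
d8 = 11/12
d9 = 3
d10 = -207/4
endpoint = (-773/40, 219/4)

Apply edit: d1 := 7/4
  d4 = 5 - d2*5 - d1/2 = -207/8
  d5 = d1 - d2/5 = 11/20
  d6 = d1*2 = 7/2
  d7 = d6*5 = 35/2
  d8 = d2/4 - d1/3 = 11/12
  d9 = d2/2 = 3
  d10 = d4*2 = -207/4
Walk from origin (0, 0):
  seg 1: right by d2 = 6 → (6, 0)
  seg 2: down by d4 = -207/8 → (6, 207/8)
  seg 3: left by d7 = 35/2 → (-23/2, 207/8)
  seg 4: down by d4 = -207/8 → (-23/2, 207/4)
  seg 5: right by d5 = 11/20 → (-219/20, 207/4)
  seg 6: up by d9 = 3 → (-219/20, 219/4)
  seg 7: right by d7 = 35/2 → (131/20, 219/4)
  seg 8: right by d4 = -207/8 → (-773/40, 219/4)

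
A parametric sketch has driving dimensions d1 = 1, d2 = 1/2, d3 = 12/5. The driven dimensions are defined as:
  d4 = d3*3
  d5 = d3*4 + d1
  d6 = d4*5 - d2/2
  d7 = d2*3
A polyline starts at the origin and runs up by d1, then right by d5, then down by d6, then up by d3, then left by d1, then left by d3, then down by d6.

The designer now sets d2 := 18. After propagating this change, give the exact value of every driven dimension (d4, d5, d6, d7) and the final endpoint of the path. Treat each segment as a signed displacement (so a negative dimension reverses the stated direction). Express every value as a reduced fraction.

Apply edit: d2 := 18
  d4 = d3*3 = 36/5
  d5 = d3*4 + d1 = 53/5
  d6 = d4*5 - d2/2 = 27
  d7 = d2*3 = 54
Walk from origin (0, 0):
  seg 1: up by d1 = 1 → (0, 1)
  seg 2: right by d5 = 53/5 → (53/5, 1)
  seg 3: down by d6 = 27 → (53/5, -26)
  seg 4: up by d3 = 12/5 → (53/5, -118/5)
  seg 5: left by d1 = 1 → (48/5, -118/5)
  seg 6: left by d3 = 12/5 → (36/5, -118/5)
  seg 7: down by d6 = 27 → (36/5, -253/5)

d4 = 36/5
d5 = 53/5
d6 = 27
d7 = 54
endpoint = (36/5, -253/5)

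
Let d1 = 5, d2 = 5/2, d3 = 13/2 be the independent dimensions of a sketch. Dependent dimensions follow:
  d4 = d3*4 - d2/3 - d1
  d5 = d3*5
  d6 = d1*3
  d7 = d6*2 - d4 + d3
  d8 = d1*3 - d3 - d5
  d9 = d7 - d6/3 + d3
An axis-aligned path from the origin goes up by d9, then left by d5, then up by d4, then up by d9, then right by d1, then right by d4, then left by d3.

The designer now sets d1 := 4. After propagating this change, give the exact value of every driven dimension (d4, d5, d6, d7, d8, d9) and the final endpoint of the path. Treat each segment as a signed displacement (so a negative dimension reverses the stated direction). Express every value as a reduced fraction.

Apply edit: d1 := 4
  d4 = d3*4 - d2/3 - d1 = 127/6
  d5 = d3*5 = 65/2
  d6 = d1*3 = 12
  d7 = d6*2 - d4 + d3 = 28/3
  d8 = d1*3 - d3 - d5 = -27
  d9 = d7 - d6/3 + d3 = 71/6
Walk from origin (0, 0):
  seg 1: up by d9 = 71/6 → (0, 71/6)
  seg 2: left by d5 = 65/2 → (-65/2, 71/6)
  seg 3: up by d4 = 127/6 → (-65/2, 33)
  seg 4: up by d9 = 71/6 → (-65/2, 269/6)
  seg 5: right by d1 = 4 → (-57/2, 269/6)
  seg 6: right by d4 = 127/6 → (-22/3, 269/6)
  seg 7: left by d3 = 13/2 → (-83/6, 269/6)

d4 = 127/6
d5 = 65/2
d6 = 12
d7 = 28/3
d8 = -27
d9 = 71/6
endpoint = (-83/6, 269/6)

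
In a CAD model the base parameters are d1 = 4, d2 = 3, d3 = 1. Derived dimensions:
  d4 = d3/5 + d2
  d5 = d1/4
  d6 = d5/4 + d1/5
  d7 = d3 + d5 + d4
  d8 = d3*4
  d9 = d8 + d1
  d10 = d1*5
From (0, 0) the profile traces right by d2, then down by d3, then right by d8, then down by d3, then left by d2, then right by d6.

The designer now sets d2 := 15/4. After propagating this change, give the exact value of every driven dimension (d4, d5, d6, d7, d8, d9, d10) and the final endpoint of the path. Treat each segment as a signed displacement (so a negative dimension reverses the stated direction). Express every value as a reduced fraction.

d4 = 79/20
d5 = 1
d6 = 21/20
d7 = 119/20
d8 = 4
d9 = 8
d10 = 20
endpoint = (101/20, -2)

Apply edit: d2 := 15/4
  d4 = d3/5 + d2 = 79/20
  d5 = d1/4 = 1
  d6 = d5/4 + d1/5 = 21/20
  d7 = d3 + d5 + d4 = 119/20
  d8 = d3*4 = 4
  d9 = d8 + d1 = 8
  d10 = d1*5 = 20
Walk from origin (0, 0):
  seg 1: right by d2 = 15/4 → (15/4, 0)
  seg 2: down by d3 = 1 → (15/4, -1)
  seg 3: right by d8 = 4 → (31/4, -1)
  seg 4: down by d3 = 1 → (31/4, -2)
  seg 5: left by d2 = 15/4 → (4, -2)
  seg 6: right by d6 = 21/20 → (101/20, -2)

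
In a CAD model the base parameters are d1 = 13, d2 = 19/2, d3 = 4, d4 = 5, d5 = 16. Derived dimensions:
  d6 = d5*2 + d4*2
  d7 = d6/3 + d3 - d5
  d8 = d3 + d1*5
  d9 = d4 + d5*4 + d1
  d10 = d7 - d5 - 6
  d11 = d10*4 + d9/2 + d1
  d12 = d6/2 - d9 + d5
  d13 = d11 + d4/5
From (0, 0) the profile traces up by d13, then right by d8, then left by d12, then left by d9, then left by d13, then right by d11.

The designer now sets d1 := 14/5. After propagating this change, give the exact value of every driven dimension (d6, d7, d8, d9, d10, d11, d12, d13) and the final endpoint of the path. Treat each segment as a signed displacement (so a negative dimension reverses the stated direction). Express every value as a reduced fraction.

d6 = 42
d7 = 2
d8 = 18
d9 = 359/5
d10 = -20
d11 = -413/10
d12 = -174/5
d13 = -403/10
endpoint = (-20, -403/10)

Apply edit: d1 := 14/5
  d6 = d5*2 + d4*2 = 42
  d7 = d6/3 + d3 - d5 = 2
  d8 = d3 + d1*5 = 18
  d9 = d4 + d5*4 + d1 = 359/5
  d10 = d7 - d5 - 6 = -20
  d11 = d10*4 + d9/2 + d1 = -413/10
  d12 = d6/2 - d9 + d5 = -174/5
  d13 = d11 + d4/5 = -403/10
Walk from origin (0, 0):
  seg 1: up by d13 = -403/10 → (0, -403/10)
  seg 2: right by d8 = 18 → (18, -403/10)
  seg 3: left by d12 = -174/5 → (264/5, -403/10)
  seg 4: left by d9 = 359/5 → (-19, -403/10)
  seg 5: left by d13 = -403/10 → (213/10, -403/10)
  seg 6: right by d11 = -413/10 → (-20, -403/10)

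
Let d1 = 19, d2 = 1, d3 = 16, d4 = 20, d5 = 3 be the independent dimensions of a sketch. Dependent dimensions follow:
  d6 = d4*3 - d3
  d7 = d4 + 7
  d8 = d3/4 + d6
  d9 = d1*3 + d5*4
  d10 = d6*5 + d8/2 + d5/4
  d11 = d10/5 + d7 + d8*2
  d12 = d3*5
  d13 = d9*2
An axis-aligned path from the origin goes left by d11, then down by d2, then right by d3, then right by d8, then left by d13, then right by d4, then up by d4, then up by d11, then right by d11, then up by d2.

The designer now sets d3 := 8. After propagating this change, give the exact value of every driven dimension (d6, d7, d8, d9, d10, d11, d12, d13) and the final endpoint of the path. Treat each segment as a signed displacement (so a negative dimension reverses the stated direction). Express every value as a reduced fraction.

Apply edit: d3 := 8
  d6 = d4*3 - d3 = 52
  d7 = d4 + 7 = 27
  d8 = d3/4 + d6 = 54
  d9 = d1*3 + d5*4 = 69
  d10 = d6*5 + d8/2 + d5/4 = 1151/4
  d11 = d10/5 + d7 + d8*2 = 3851/20
  d12 = d3*5 = 40
  d13 = d9*2 = 138
Walk from origin (0, 0):
  seg 1: left by d11 = 3851/20 → (-3851/20, 0)
  seg 2: down by d2 = 1 → (-3851/20, -1)
  seg 3: right by d3 = 8 → (-3691/20, -1)
  seg 4: right by d8 = 54 → (-2611/20, -1)
  seg 5: left by d13 = 138 → (-5371/20, -1)
  seg 6: right by d4 = 20 → (-4971/20, -1)
  seg 7: up by d4 = 20 → (-4971/20, 19)
  seg 8: up by d11 = 3851/20 → (-4971/20, 4231/20)
  seg 9: right by d11 = 3851/20 → (-56, 4231/20)
  seg 10: up by d2 = 1 → (-56, 4251/20)

d6 = 52
d7 = 27
d8 = 54
d9 = 69
d10 = 1151/4
d11 = 3851/20
d12 = 40
d13 = 138
endpoint = (-56, 4251/20)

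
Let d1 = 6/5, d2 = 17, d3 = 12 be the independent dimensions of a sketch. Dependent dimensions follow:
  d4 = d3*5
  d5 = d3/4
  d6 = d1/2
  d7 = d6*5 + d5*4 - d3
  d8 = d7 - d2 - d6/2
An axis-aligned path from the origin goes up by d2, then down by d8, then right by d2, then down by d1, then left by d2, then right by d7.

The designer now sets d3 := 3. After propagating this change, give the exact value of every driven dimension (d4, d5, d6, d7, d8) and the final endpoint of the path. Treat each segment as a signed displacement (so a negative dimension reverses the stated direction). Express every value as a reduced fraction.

d4 = 15
d5 = 3/4
d6 = 3/5
d7 = 3
d8 = -143/10
endpoint = (3, 301/10)

Apply edit: d3 := 3
  d4 = d3*5 = 15
  d5 = d3/4 = 3/4
  d6 = d1/2 = 3/5
  d7 = d6*5 + d5*4 - d3 = 3
  d8 = d7 - d2 - d6/2 = -143/10
Walk from origin (0, 0):
  seg 1: up by d2 = 17 → (0, 17)
  seg 2: down by d8 = -143/10 → (0, 313/10)
  seg 3: right by d2 = 17 → (17, 313/10)
  seg 4: down by d1 = 6/5 → (17, 301/10)
  seg 5: left by d2 = 17 → (0, 301/10)
  seg 6: right by d7 = 3 → (3, 301/10)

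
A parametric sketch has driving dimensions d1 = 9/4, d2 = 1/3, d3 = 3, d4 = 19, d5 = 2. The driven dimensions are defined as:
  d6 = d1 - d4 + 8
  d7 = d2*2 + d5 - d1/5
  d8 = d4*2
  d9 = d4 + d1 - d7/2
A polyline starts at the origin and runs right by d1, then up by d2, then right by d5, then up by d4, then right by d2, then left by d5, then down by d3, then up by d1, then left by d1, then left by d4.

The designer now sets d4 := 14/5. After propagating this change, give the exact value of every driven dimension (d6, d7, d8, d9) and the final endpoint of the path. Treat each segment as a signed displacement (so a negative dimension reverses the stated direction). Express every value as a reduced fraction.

Apply edit: d4 := 14/5
  d6 = d1 - d4 + 8 = 149/20
  d7 = d2*2 + d5 - d1/5 = 133/60
  d8 = d4*2 = 28/5
  d9 = d4 + d1 - d7/2 = 473/120
Walk from origin (0, 0):
  seg 1: right by d1 = 9/4 → (9/4, 0)
  seg 2: up by d2 = 1/3 → (9/4, 1/3)
  seg 3: right by d5 = 2 → (17/4, 1/3)
  seg 4: up by d4 = 14/5 → (17/4, 47/15)
  seg 5: right by d2 = 1/3 → (55/12, 47/15)
  seg 6: left by d5 = 2 → (31/12, 47/15)
  seg 7: down by d3 = 3 → (31/12, 2/15)
  seg 8: up by d1 = 9/4 → (31/12, 143/60)
  seg 9: left by d1 = 9/4 → (1/3, 143/60)
  seg 10: left by d4 = 14/5 → (-37/15, 143/60)

d6 = 149/20
d7 = 133/60
d8 = 28/5
d9 = 473/120
endpoint = (-37/15, 143/60)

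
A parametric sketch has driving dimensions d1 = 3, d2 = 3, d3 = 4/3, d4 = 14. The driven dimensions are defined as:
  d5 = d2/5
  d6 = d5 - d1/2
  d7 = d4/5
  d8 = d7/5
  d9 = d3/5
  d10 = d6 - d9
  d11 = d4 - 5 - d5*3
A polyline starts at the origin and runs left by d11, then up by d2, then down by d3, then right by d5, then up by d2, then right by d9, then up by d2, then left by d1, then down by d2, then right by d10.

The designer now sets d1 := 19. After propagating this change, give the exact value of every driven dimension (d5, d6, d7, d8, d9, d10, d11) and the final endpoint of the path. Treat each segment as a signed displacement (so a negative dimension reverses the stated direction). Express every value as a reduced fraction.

d5 = 3/5
d6 = -89/10
d7 = 14/5
d8 = 14/25
d9 = 4/15
d10 = -55/6
d11 = 36/5
endpoint = (-69/2, 14/3)

Apply edit: d1 := 19
  d5 = d2/5 = 3/5
  d6 = d5 - d1/2 = -89/10
  d7 = d4/5 = 14/5
  d8 = d7/5 = 14/25
  d9 = d3/5 = 4/15
  d10 = d6 - d9 = -55/6
  d11 = d4 - 5 - d5*3 = 36/5
Walk from origin (0, 0):
  seg 1: left by d11 = 36/5 → (-36/5, 0)
  seg 2: up by d2 = 3 → (-36/5, 3)
  seg 3: down by d3 = 4/3 → (-36/5, 5/3)
  seg 4: right by d5 = 3/5 → (-33/5, 5/3)
  seg 5: up by d2 = 3 → (-33/5, 14/3)
  seg 6: right by d9 = 4/15 → (-19/3, 14/3)
  seg 7: up by d2 = 3 → (-19/3, 23/3)
  seg 8: left by d1 = 19 → (-76/3, 23/3)
  seg 9: down by d2 = 3 → (-76/3, 14/3)
  seg 10: right by d10 = -55/6 → (-69/2, 14/3)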